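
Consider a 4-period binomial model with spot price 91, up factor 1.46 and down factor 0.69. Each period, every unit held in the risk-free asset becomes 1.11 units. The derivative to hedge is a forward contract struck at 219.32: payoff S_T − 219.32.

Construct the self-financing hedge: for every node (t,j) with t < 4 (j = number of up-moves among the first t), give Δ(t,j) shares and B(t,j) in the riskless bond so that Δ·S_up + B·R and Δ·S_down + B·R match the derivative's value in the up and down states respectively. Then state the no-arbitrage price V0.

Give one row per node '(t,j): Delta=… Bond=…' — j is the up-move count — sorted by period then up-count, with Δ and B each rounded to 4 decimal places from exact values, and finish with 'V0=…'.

(0,0): Delta=1.0000 Bond=-144.4729
(1,0): Delta=1.0000 Bond=-160.3649
(1,1): Delta=1.0000 Bond=-160.3649
(2,0): Delta=1.0000 Bond=-178.0050
(2,1): Delta=1.0000 Bond=-178.0050
(2,2): Delta=1.0000 Bond=-178.0050
(3,0): Delta=1.0000 Bond=-197.5856
(3,1): Delta=1.0000 Bond=-197.5856
(3,2): Delta=1.0000 Bond=-197.5856
(3,3): Delta=1.0000 Bond=-197.5856
V0=-53.4729

Risk-neutral probability p* = (R−d)/(u−d) = (1.11−0.69)/(1.46−0.69) = 0.5455.
Terminal values V(4,·): V(4,0)=-198.6929, V(4,1)=-175.6743, V(4,2)=-126.9682, V(4,3)=-23.9090, V(4,4)=194.1584
(3,0): S=29.8943. Δ = (V_up−V_dn)/(S_up−S_dn) = (-175.6743−-198.6929)/(43.6457−20.6271) = 1.0000. V = [p*·-175.6743 + (1−p*)·-198.6929]/1.11 = -167.6913. B = V − Δ·S = -197.5856.
(3,1): S=63.2546. Δ = (V_up−V_dn)/(S_up−S_dn) = (-126.9682−-175.6743)/(92.3518−43.6457) = 1.0000. V = [p*·-126.9682 + (1−p*)·-175.6743]/1.11 = -134.3309. B = V − Δ·S = -197.5856.
(3,2): S=133.8432. Δ = (V_up−V_dn)/(S_up−S_dn) = (-23.9090−-126.9682)/(195.4110−92.3518) = 1.0000. V = [p*·-23.9090 + (1−p*)·-126.9682]/1.11 = -63.7424. B = V − Δ·S = -197.5856.
(3,3): S=283.2044. Δ = (V_up−V_dn)/(S_up−S_dn) = (194.1584−-23.9090)/(413.4784−195.4110) = 1.0000. V = [p*·194.1584 + (1−p*)·-23.9090]/1.11 = 85.6188. B = V − Δ·S = -197.5856.
(2,0): S=43.3251. Δ = (V_up−V_dn)/(S_up−S_dn) = (-134.3309−-167.6913)/(63.2546−29.8943) = 1.0000. V = [p*·-134.3309 + (1−p*)·-167.6913]/1.11 = -134.6799. B = V − Δ·S = -178.0050.
(2,1): S=91.6734. Δ = (V_up−V_dn)/(S_up−S_dn) = (-63.7424−-134.3309)/(133.8432−63.2546) = 1.0000. V = [p*·-63.7424 + (1−p*)·-134.3309]/1.11 = -86.3316. B = V − Δ·S = -178.0050.
(2,2): S=193.9756. Δ = (V_up−V_dn)/(S_up−S_dn) = (85.6188−-63.7424)/(283.2044−133.8432) = 1.0000. V = [p*·85.6188 + (1−p*)·-63.7424]/1.11 = 15.9706. B = V − Δ·S = -178.0050.
(1,0): S=62.7900. Δ = (V_up−V_dn)/(S_up−S_dn) = (-86.3316−-134.6799)/(91.6734−43.3251) = 1.0000. V = [p*·-86.3316 + (1−p*)·-134.6799]/1.11 = -97.5749. B = V − Δ·S = -160.3649.
(1,1): S=132.8600. Δ = (V_up−V_dn)/(S_up−S_dn) = (15.9706−-86.3316)/(193.9756−91.6734) = 1.0000. V = [p*·15.9706 + (1−p*)·-86.3316]/1.11 = -27.5049. B = V − Δ·S = -160.3649.
(0,0): S=91.0000. Δ = (V_up−V_dn)/(S_up−S_dn) = (-27.5049−-97.5749)/(132.8600−62.7900) = 1.0000. V = [p*·-27.5049 + (1−p*)·-97.5749]/1.11 = -53.4729. B = V − Δ·S = -144.4729.
The time-0 hedge costs -53.4729, which is the no-arbitrage price.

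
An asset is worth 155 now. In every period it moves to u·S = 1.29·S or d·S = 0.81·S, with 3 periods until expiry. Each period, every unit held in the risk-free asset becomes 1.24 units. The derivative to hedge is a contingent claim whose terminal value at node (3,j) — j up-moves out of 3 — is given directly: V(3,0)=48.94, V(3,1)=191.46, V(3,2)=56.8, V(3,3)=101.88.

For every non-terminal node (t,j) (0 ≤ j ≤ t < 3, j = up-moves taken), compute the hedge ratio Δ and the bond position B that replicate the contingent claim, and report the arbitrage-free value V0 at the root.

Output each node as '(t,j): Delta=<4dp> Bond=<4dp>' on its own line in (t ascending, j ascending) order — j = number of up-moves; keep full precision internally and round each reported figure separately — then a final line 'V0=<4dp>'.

Under the risk-neutral measure, an up-move has probability p* = (R−d)/(u−d) = 0.8958 and values discount at R = 1.24.
Terminal values V(3,·): V(3,0)=48.9400, V(3,1)=191.4600, V(3,2)=56.8000, V(3,3)=101.8800
  t=2,j=0: stock 101.6955 → up 131.1872 (V=191.4600), down 82.3734 (V=48.9400). Price 142.4308; hedge Δ=2.9197, bond B=-154.4859.
  t=2,j=1: stock 161.9595 → up 208.9278 (V=56.8000), down 131.1872 (V=191.4600). Price 57.1186; hedge Δ=-1.7322, bond B=337.6603.
  t=2,j=2: stock 257.9355 → up 332.7368 (V=101.8800), down 208.9278 (V=56.8000). Price 78.3743; hedge Δ=0.3641, bond B=-15.5423.
  t=1,j=0: stock 125.5500 → up 161.9595 (V=57.1186), down 101.6955 (V=142.4308). Price 53.2301; hedge Δ=-1.4156, bond B=230.9638.
  t=1,j=1: stock 199.9500 → up 257.9355 (V=78.3743), down 161.9595 (V=57.1186). Price 61.4195; hedge Δ=0.2215, bond B=17.1368.
  t=0,j=0: stock 155.0000 → up 199.9500 (V=61.4195), down 125.5500 (V=53.2301). Price 48.8439; hedge Δ=0.1101, bond B=31.7826.
Each (Δ,B) replicates both successor values, so the strategy is self-financing and V0 is arbitrage-free.

(0,0): Delta=0.1101 Bond=31.7826
(1,0): Delta=-1.4156 Bond=230.9638
(1,1): Delta=0.2215 Bond=17.1368
(2,0): Delta=2.9197 Bond=-154.4859
(2,1): Delta=-1.7322 Bond=337.6603
(2,2): Delta=0.3641 Bond=-15.5423
V0=48.8439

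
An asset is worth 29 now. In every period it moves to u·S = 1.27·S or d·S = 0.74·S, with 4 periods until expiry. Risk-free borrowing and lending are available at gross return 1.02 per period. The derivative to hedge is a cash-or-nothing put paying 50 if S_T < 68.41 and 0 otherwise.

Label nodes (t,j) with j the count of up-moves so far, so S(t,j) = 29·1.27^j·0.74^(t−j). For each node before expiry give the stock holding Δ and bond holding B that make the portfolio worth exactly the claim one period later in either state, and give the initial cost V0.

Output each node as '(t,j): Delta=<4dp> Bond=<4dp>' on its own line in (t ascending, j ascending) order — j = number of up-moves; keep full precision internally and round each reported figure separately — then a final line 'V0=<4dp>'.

(0,0): Delta=-0.4520 Bond=55.7021
(1,0): Delta=0.0000 Bond=47.1161
(1,1): Delta=-0.6872 Bond=65.4768
(2,0): Delta=0.0000 Bond=48.0584
(2,1): Delta=0.0000 Bond=48.0584
(2,2): Delta=-1.0446 Bond=83.5077
(3,0): Delta=0.0000 Bond=49.0196
(3,1): Delta=0.0000 Bond=49.0196
(3,2): Delta=0.0000 Bond=49.0196
(3,3): Delta=-1.5881 Bond=117.4621
V0=42.5940

Risk-neutral probability p* = (R−d)/(u−d) = (1.02−0.74)/(1.27−0.74) = 0.5283.
Terminal payoffs: V(4,0)=50.0000, V(4,1)=50.0000, V(4,2)=50.0000, V(4,3)=50.0000, V(4,4)=0.0000
(3,0): S=11.7515. Δ = (V_up−V_dn)/(S_up−S_dn) = (50.0000−50.0000)/(14.9244−8.6961) = 0.0000. V = [p*·50.0000 + (1−p*)·50.0000]/1.02 = 49.0196. B = V − Δ·S = 49.0196.
(3,1): S=20.1681. Δ = (V_up−V_dn)/(S_up−S_dn) = (50.0000−50.0000)/(25.6135−14.9244) = 0.0000. V = [p*·50.0000 + (1−p*)·50.0000]/1.02 = 49.0196. B = V − Δ·S = 49.0196.
(3,2): S=34.6128. Δ = (V_up−V_dn)/(S_up−S_dn) = (50.0000−50.0000)/(43.9583−25.6135) = 0.0000. V = [p*·50.0000 + (1−p*)·50.0000]/1.02 = 49.0196. B = V − Δ·S = 49.0196.
(3,3): S=59.4031. Δ = (V_up−V_dn)/(S_up−S_dn) = (0.0000−50.0000)/(75.4419−43.9583) = -1.5881. V = [p*·0.0000 + (1−p*)·50.0000]/1.02 = 23.1225. B = V − Δ·S = 117.4621.
(2,0): S=15.8804. Δ = (V_up−V_dn)/(S_up−S_dn) = (49.0196−49.0196)/(20.1681−11.7515) = 0.0000. V = [p*·49.0196 + (1−p*)·49.0196]/1.02 = 48.0584. B = V − Δ·S = 48.0584.
(2,1): S=27.2542. Δ = (V_up−V_dn)/(S_up−S_dn) = (49.0196−49.0196)/(34.6128−20.1681) = 0.0000. V = [p*·49.0196 + (1−p*)·49.0196]/1.02 = 48.0584. B = V − Δ·S = 48.0584.
(2,2): S=46.7741. Δ = (V_up−V_dn)/(S_up−S_dn) = (23.1225−49.0196)/(59.4031−34.6128) = -1.0446. V = [p*·23.1225 + (1−p*)·49.0196]/1.02 = 34.6452. B = V − Δ·S = 83.5077.
(1,0): S=21.4600. Δ = (V_up−V_dn)/(S_up−S_dn) = (48.0584−48.0584)/(27.2542−15.8804) = 0.0000. V = [p*·48.0584 + (1−p*)·48.0584]/1.02 = 47.1161. B = V − Δ·S = 47.1161.
(1,1): S=36.8300. Δ = (V_up−V_dn)/(S_up−S_dn) = (34.6452−48.0584)/(46.7741−27.2542) = -0.6872. V = [p*·34.6452 + (1−p*)·48.0584]/1.02 = 40.1688. B = V − Δ·S = 65.4768.
(0,0): S=29.0000. Δ = (V_up−V_dn)/(S_up−S_dn) = (40.1688−47.1161)/(36.8300−21.4600) = -0.4520. V = [p*·40.1688 + (1−p*)·47.1161]/1.02 = 42.5940. B = V − Δ·S = 55.7021.
Self-financing check: at every node Δ·S+B equals the discounted successor values.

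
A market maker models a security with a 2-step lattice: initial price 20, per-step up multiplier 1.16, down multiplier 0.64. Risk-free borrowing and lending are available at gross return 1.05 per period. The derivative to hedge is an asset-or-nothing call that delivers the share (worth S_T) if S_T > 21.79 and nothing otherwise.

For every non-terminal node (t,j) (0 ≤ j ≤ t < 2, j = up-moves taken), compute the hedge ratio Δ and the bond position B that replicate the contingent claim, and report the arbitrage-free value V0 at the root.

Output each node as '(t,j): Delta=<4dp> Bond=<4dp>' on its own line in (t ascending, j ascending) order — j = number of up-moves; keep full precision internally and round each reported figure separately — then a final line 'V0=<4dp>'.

Since d<R<u, set p* = (R−d)/(u−d) = 0.7885; price each node as the discounted p*-expectation of its children.
Terminal values V(2,·): V(2,0)=0.0000, V(2,1)=0.0000, V(2,2)=26.9120
(1,0): S=12.8000. Δ = (V_up−V_dn)/(S_up−S_dn) = (0.0000−0.0000)/(14.8480−8.1920) = 0.0000. V = [p*·0.0000 + (1−p*)·0.0000]/1.05 = 0.0000. B = V − Δ·S = 0.0000.
(1,1): S=23.2000. Δ = (V_up−V_dn)/(S_up−S_dn) = (26.9120−0.0000)/(26.9120−14.8480) = 2.2308. V = [p*·26.9120 + (1−p*)·0.0000]/1.05 = 20.2086. B = V − Δ·S = -31.5452.
(0,0): S=20.0000. Δ = (V_up−V_dn)/(S_up−S_dn) = (20.2086−0.0000)/(23.2000−12.8000) = 1.9431. V = [p*·20.2086 + (1−p*)·0.0000]/1.05 = 15.1750. B = V − Δ·S = -23.6878.
Root portfolio cost Δ·20+B reproduces V0=15.1750.

(0,0): Delta=1.9431 Bond=-23.6878
(1,0): Delta=0.0000 Bond=0.0000
(1,1): Delta=2.2308 Bond=-31.5452
V0=15.1750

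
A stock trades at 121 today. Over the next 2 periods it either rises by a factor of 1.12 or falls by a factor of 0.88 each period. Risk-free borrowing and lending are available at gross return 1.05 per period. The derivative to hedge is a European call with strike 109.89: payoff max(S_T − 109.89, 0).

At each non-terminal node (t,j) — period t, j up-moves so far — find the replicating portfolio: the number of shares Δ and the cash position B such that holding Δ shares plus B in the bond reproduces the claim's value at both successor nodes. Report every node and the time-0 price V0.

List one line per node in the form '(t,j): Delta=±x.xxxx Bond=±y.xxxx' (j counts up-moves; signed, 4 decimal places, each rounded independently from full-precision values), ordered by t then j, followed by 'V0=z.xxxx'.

(0,0): Delta=0.8452 Bond=-79.6888
(1,0): Delta=0.3666 Bond=-32.7123
(1,1): Delta=1.0000 Bond=-104.6571
V0=22.5756

Since d<R<u, set p* = (R−d)/(u−d) = 0.7083; price each node as the discounted p*-expectation of its children.
Terminal values V(2,·): V(2,0)=0.0000, V(2,1)=9.3676, V(2,2)=41.8924
Node (1,0) S=106.4800: V=(p*·9.3676+(1−p*)·0.0000)/1.05=6.3194; Δ=(9.3676−0.0000)/(119.2576−93.7024)=0.3666; B=V−Δ·S=-32.7123
Node (1,1) S=135.5200: V=(p*·41.8924+(1−p*)·9.3676)/1.05=30.8629; Δ=(41.8924−9.3676)/(151.7824−119.2576)=1.0000; B=V−Δ·S=-104.6571
Node (0,0) S=121.0000: V=(p*·30.8629+(1−p*)·6.3194)/1.05=22.5756; Δ=(30.8629−6.3194)/(135.5200−106.4800)=0.8452; B=V−Δ·S=-79.6888
Root portfolio cost Δ·121+B reproduces V0=22.5756.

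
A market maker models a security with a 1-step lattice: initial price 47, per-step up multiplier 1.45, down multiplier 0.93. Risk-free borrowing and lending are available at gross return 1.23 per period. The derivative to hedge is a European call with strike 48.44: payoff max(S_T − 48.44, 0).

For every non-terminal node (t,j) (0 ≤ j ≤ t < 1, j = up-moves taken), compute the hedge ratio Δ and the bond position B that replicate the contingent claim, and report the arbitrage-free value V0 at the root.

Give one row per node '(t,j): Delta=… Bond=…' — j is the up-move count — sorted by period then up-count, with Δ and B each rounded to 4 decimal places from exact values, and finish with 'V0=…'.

(0,0): Delta=0.8065 Bond=-28.6590
V0=9.2448

Under the risk-neutral measure, an up-move has probability p* = (R−d)/(u−d) = 0.5769 and values discount at R = 1.23.
Payoff layer (t=1): V(1,0)=0.0000, V(1,1)=19.7100
(0,0): S=47.0000. Δ = (V_up−V_dn)/(S_up−S_dn) = (19.7100−0.0000)/(68.1500−43.7100) = 0.8065. V = [p*·19.7100 + (1−p*)·0.0000]/1.23 = 9.2448. B = V − Δ·S = -28.6590.
The time-0 hedge costs 9.2448, which is the no-arbitrage price.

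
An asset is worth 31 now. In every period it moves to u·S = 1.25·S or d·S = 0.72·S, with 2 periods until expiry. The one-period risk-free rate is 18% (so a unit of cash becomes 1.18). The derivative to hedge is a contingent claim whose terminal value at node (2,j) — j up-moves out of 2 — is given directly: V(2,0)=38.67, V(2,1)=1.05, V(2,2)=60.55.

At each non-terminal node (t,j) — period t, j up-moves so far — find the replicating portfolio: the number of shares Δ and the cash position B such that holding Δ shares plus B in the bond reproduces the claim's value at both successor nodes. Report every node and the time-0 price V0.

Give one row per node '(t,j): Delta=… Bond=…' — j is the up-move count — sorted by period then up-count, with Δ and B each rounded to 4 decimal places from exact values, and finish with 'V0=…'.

(0,0): Delta=2.4074 Bond=-41.2137
(1,0): Delta=-3.1802 Bond=76.0817
(1,1): Delta=2.8971 Bond=-67.6103
V0=33.4151

Under the risk-neutral measure, an up-move has probability p* = (R−d)/(u−d) = 0.8679 and values discount at R = 1.18.
Terminal values V(2,·): V(2,0)=38.6700, V(2,1)=1.0500, V(2,2)=60.5500
(1,0): S=22.3200. Δ = (V_up−V_dn)/(S_up−S_dn) = (1.0500−38.6700)/(27.9000−16.0704) = -3.1802. V = [p*·1.0500 + (1−p*)·38.6700]/1.18 = 5.1006. B = V − Δ·S = 76.0817.
(1,1): S=38.7500. Δ = (V_up−V_dn)/(S_up−S_dn) = (60.5500−1.0500)/(48.4375−27.9000) = 2.8971. V = [p*·60.5500 + (1−p*)·1.0500]/1.18 = 44.6538. B = V − Δ·S = -67.6103.
(0,0): S=31.0000. Δ = (V_up−V_dn)/(S_up−S_dn) = (44.6538−5.1006)/(38.7500−22.3200) = 2.4074. V = [p*·44.6538 + (1−p*)·5.1006]/1.18 = 33.4151. B = V − Δ·S = -41.2137.
Check: Δ(0,0)·S0 + B(0,0) = 33.4151 = V0.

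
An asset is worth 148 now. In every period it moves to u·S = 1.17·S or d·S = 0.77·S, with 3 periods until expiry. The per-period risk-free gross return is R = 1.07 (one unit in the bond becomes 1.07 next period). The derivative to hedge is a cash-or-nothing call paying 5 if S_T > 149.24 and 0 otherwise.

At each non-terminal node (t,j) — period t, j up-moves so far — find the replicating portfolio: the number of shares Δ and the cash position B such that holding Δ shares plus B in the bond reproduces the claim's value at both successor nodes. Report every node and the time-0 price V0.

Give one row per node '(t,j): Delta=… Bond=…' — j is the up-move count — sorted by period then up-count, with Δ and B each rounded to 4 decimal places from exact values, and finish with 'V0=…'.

(0,0): Delta=0.0277 Bond=-0.6505
(1,0): Delta=0.0769 Bond=-6.3051
(1,1): Delta=0.0169 Bond=1.1737
(2,0): Delta=0.0000 Bond=0.0000
(2,1): Delta=0.0938 Bond=-8.9953
(2,2): Delta=0.0000 Bond=4.6729
V0=3.4438

No-arbitrage ⇒ martingale measure with p* = (R−d)/(u−d) = 0.7500.
Terminal values V(3,·): V(3,0)=0.0000, V(3,1)=0.0000, V(3,2)=5.0000, V(3,3)=5.0000
  t=2,j=0: stock 87.7492 → up 102.6666 (V=0.0000), down 67.5669 (V=0.0000). Price 0.0000; hedge Δ=0.0000, bond B=0.0000.
  t=2,j=1: stock 133.3332 → up 155.9998 (V=5.0000), down 102.6666 (V=0.0000). Price 3.5047; hedge Δ=0.0938, bond B=-8.9953.
  t=2,j=2: stock 202.5972 → up 237.0387 (V=5.0000), down 155.9998 (V=5.0000). Price 4.6729; hedge Δ=0.0000, bond B=4.6729.
  t=1,j=0: stock 113.9600 → up 133.3332 (V=3.5047), down 87.7492 (V=0.0000). Price 2.4565; hedge Δ=0.0769, bond B=-6.3051.
  t=1,j=1: stock 173.1600 → up 202.5972 (V=4.6729), down 133.3332 (V=3.5047). Price 4.0942; hedge Δ=0.0169, bond B=1.1737.
  t=0,j=0: stock 148.0000 → up 173.1600 (V=4.0942), down 113.9600 (V=2.4565). Price 3.4438; hedge Δ=0.0277, bond B=-0.6505.
Root portfolio cost Δ·148+B reproduces V0=3.4438.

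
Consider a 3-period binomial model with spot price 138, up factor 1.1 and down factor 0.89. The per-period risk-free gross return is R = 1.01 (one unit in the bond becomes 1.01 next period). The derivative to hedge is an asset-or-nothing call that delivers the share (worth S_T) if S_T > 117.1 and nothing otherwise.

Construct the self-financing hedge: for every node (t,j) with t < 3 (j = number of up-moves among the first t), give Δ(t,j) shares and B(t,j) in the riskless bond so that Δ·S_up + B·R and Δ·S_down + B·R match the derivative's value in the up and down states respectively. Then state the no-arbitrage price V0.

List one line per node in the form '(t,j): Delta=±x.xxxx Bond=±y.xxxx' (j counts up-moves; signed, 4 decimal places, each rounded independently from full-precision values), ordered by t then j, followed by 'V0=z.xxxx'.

Since d<R<u, set p* = (R−d)/(u−d) = 0.5714; price each node as the discounted p*-expectation of its children.
At expiry t=3: V(3,0)=0.0000, V(3,1)=120.2408, V(3,2)=148.6122, V(3,3)=183.6780
(2,0): S=109.3098. Δ = (V_up−V_dn)/(S_up−S_dn) = (120.2408−0.0000)/(120.2408−97.2857) = 5.2381. V = [p*·120.2408 + (1−p*)·0.0000]/1.01 = 68.0287. B = V − Δ·S = -504.5464.
(2,1): S=135.1020. Δ = (V_up−V_dn)/(S_up−S_dn) = (148.6122−120.2408)/(148.6122−120.2408) = 1.0000. V = [p*·148.6122 + (1−p*)·120.2408]/1.01 = 135.1020. B = V − Δ·S = 0.0000.
(2,2): S=166.9800. Δ = (V_up−V_dn)/(S_up−S_dn) = (183.6780−148.6122)/(183.6780−148.6122) = 1.0000. V = [p*·183.6780 + (1−p*)·148.6122]/1.01 = 166.9800. B = V − Δ·S = 0.0000.
(1,0): S=122.8200. Δ = (V_up−V_dn)/(S_up−S_dn) = (135.1020−68.0287)/(135.1020−109.3098) = 2.6005. V = [p*·135.1020 + (1−p*)·68.0287]/1.01 = 105.3033. B = V − Δ·S = -214.0932.
(1,1): S=151.8000. Δ = (V_up−V_dn)/(S_up−S_dn) = (166.9800−135.1020)/(166.9800−135.1020) = 1.0000. V = [p*·166.9800 + (1−p*)·135.1020]/1.01 = 151.8000. B = V − Δ·S = 0.0000.
(0,0): S=138.0000. Δ = (V_up−V_dn)/(S_up−S_dn) = (151.8000−105.3033)/(151.8000−122.8200) = 1.6044. V = [p*·151.8000 + (1−p*)·105.3033]/1.01 = 130.5672. B = V − Δ·S = -90.8458.
Root portfolio cost Δ·138+B reproduces V0=130.5672.

(0,0): Delta=1.6044 Bond=-90.8458
(1,0): Delta=2.6005 Bond=-214.0932
(1,1): Delta=1.0000 Bond=0.0000
(2,0): Delta=5.2381 Bond=-504.5464
(2,1): Delta=1.0000 Bond=0.0000
(2,2): Delta=1.0000 Bond=0.0000
V0=130.5672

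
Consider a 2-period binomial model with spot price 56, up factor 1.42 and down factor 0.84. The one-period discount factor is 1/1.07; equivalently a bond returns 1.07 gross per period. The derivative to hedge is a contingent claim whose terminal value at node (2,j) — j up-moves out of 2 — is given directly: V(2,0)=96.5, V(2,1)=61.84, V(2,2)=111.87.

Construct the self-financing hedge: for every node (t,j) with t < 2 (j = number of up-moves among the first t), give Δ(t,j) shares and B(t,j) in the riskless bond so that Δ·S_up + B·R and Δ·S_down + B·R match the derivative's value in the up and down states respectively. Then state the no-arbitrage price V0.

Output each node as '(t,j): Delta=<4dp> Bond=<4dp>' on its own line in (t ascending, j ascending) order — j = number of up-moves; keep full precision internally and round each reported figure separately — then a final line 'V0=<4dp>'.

(0,0): Delta=-0.0310 Bond=73.6430
(1,0): Delta=-1.2704 Bond=137.1002
(1,1): Delta=1.0847 Bond=-9.9227
V0=71.9092

Under the risk-neutral measure, an up-move has probability p* = (R−d)/(u−d) = 0.3966 and values discount at R = 1.07.
Payoff layer (t=2): V(2,0)=96.5000, V(2,1)=61.8400, V(2,2)=111.8700
(1,0): S=47.0400. Δ = (V_up−V_dn)/(S_up−S_dn) = (61.8400−96.5000)/(66.7968−39.5136) = -1.2704. V = [p*·61.8400 + (1−p*)·96.5000]/1.07 = 77.3416. B = V − Δ·S = 137.1002.
(1,1): S=79.5200. Δ = (V_up−V_dn)/(S_up−S_dn) = (111.8700−61.8400)/(112.9184−66.7968) = 1.0847. V = [p*·111.8700 + (1−p*)·61.8400]/1.07 = 76.3360. B = V − Δ·S = -9.9227.
(0,0): S=56.0000. Δ = (V_up−V_dn)/(S_up−S_dn) = (76.3360−77.3416)/(79.5200−47.0400) = -0.0310. V = [p*·76.3360 + (1−p*)·77.3416]/1.07 = 71.9092. B = V − Δ·S = 73.6430.
Root portfolio cost Δ·56+B reproduces V0=71.9092.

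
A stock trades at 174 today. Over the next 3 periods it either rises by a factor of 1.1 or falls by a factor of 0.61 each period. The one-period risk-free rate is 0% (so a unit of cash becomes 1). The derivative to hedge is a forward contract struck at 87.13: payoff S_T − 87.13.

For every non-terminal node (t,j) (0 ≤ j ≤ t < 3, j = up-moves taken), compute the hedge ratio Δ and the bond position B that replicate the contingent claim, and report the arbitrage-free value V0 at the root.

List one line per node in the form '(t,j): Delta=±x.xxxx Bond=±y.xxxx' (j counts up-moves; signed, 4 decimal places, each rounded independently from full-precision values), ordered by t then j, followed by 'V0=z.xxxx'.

(0,0): Delta=1.0000 Bond=-87.1300
(1,0): Delta=1.0000 Bond=-87.1300
(1,1): Delta=1.0000 Bond=-87.1300
(2,0): Delta=1.0000 Bond=-87.1300
(2,1): Delta=1.0000 Bond=-87.1300
(2,2): Delta=1.0000 Bond=-87.1300
V0=86.8700

The replicating-portfolio and risk-neutral prices coincide; use p* = (1−0.61)/(1.1−0.61) = 0.7959 for the latter.
Payoff layer (t=3): V(3,0)=-47.6353, V(3,1)=-15.9101, V(3,2)=41.2994, V(3,3)=144.4640
Node (2,0) S=64.7454: V=(p*·-15.9101+(1−p*)·-47.6353)/1=-22.3846; Δ=(-15.9101−-47.6353)/(71.2199−39.4947)=1.0000; B=V−Δ·S=-87.1300
Node (2,1) S=116.7540: V=(p*·41.2994+(1−p*)·-15.9101)/1=29.6240; Δ=(41.2994−-15.9101)/(128.4294−71.2199)=1.0000; B=V−Δ·S=-87.1300
Node (2,2) S=210.5400: V=(p*·144.4640+(1−p*)·41.2994)/1=123.4100; Δ=(144.4640−41.2994)/(231.5940−128.4294)=1.0000; B=V−Δ·S=-87.1300
Node (1,0) S=106.1400: V=(p*·29.6240+(1−p*)·-22.3846)/1=19.0100; Δ=(29.6240−-22.3846)/(116.7540−64.7454)=1.0000; B=V−Δ·S=-87.1300
Node (1,1) S=191.4000: V=(p*·123.4100+(1−p*)·29.6240)/1=104.2700; Δ=(123.4100−29.6240)/(210.5400−116.7540)=1.0000; B=V−Δ·S=-87.1300
Node (0,0) S=174.0000: V=(p*·104.2700+(1−p*)·19.0100)/1=86.8700; Δ=(104.2700−19.0100)/(191.4000−106.1400)=1.0000; B=V−Δ·S=-87.1300
Self-financing check: at every node Δ·S+B equals the discounted successor values.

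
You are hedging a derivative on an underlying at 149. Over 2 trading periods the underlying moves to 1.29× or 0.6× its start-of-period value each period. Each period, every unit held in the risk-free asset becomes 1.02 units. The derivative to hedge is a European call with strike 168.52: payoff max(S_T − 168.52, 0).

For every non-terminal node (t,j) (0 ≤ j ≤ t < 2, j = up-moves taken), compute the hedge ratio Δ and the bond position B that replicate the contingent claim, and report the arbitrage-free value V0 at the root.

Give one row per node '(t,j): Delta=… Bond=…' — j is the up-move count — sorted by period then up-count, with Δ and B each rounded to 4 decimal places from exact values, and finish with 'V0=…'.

(0,0): Delta=0.4611 Bond=-40.4102
(1,0): Delta=0.0000 Bond=0.0000
(1,1): Delta=0.5989 Bond=-67.7160
V0=28.2872

Risk-neutral probability p* = (R−d)/(u−d) = (1.02−0.6)/(1.29−0.6) = 0.6087.
Terminal payoffs: V(2,0)=0.0000, V(2,1)=0.0000, V(2,2)=79.4309
Node (1,0) S=89.4000: V=(p*·0.0000+(1−p*)·0.0000)/1.02=0.0000; Δ=(0.0000−0.0000)/(115.3260−53.6400)=0.0000; B=V−Δ·S=0.0000
Node (1,1) S=192.2100: V=(p*·79.4309+(1−p*)·0.0000)/1.02=47.4012; Δ=(79.4309−0.0000)/(247.9509−115.3260)=0.5989; B=V−Δ·S=-67.7160
Node (0,0) S=149.0000: V=(p*·47.4012+(1−p*)·0.0000)/1.02=28.2872; Δ=(47.4012−0.0000)/(192.2100−89.4000)=0.4611; B=V−Δ·S=-40.4102
Root portfolio cost Δ·149+B reproduces V0=28.2872.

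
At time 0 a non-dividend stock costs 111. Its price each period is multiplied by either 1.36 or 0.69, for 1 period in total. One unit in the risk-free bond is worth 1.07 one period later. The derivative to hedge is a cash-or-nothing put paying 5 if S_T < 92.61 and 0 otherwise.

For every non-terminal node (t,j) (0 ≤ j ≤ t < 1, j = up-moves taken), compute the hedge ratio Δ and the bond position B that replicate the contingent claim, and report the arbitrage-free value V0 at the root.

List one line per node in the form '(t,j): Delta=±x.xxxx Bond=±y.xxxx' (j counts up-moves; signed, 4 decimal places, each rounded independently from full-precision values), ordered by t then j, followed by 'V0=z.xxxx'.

(0,0): Delta=-0.0672 Bond=9.4853
V0=2.0226

Risk-neutral probability p* = (R−d)/(u−d) = (1.07−0.69)/(1.36−0.69) = 0.5672.
At expiry t=1: V(1,0)=5.0000, V(1,1)=0.0000
  t=0,j=0: stock 111.0000 → up 150.9600 (V=0.0000), down 76.5900 (V=5.0000). Price 2.0226; hedge Δ=-0.0672, bond B=9.4853.
Self-financing check: at every node Δ·S+B equals the discounted successor values.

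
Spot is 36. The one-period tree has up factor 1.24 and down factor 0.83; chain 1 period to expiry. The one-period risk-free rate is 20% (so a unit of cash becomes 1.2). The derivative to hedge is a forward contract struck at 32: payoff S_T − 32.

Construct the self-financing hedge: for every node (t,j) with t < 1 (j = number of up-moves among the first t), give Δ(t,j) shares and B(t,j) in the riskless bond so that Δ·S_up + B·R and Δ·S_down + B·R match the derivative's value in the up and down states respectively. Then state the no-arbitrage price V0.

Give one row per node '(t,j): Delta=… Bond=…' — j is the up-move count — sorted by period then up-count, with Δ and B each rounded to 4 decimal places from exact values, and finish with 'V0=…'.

(0,0): Delta=1.0000 Bond=-26.6667
V0=9.3333

Risk-neutral probability p* = (R−d)/(u−d) = (1.2−0.83)/(1.24−0.83) = 0.9024.
Payoff layer (t=1): V(1,0)=-2.1200, V(1,1)=12.6400
  t=0,j=0: stock 36.0000 → up 44.6400 (V=12.6400), down 29.8800 (V=-2.1200). Price 9.3333; hedge Δ=1.0000, bond B=-26.6667.
Check: Δ(0,0)·S0 + B(0,0) = 9.3333 = V0.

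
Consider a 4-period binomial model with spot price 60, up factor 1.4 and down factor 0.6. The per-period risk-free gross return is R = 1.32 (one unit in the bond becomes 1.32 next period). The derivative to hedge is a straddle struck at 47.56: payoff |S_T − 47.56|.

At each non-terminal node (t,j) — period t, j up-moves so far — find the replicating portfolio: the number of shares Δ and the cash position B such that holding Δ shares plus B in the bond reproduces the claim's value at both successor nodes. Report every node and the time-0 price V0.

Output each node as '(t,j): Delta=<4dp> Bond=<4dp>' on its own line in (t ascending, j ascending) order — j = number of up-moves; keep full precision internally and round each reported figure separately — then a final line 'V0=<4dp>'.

Risk-neutral probability p* = (R−d)/(u−d) = (1.32−0.6)/(1.4−0.6) = 0.9000.
Payoff layer (t=4): V(4,0)=39.7840, V(4,1)=29.4160, V(4,2)=5.2240, V(4,3)=51.2240, V(4,4)=182.9360
Node (3,0) S=12.9600: V=(p*·29.4160+(1−p*)·39.7840)/1.32=23.0703; Δ=(29.4160−39.7840)/(18.1440−7.7760)=-1.0000; B=V−Δ·S=36.0303
Node (3,1) S=30.2400: V=(p*·5.2240+(1−p*)·29.4160)/1.32=5.7903; Δ=(5.2240−29.4160)/(42.3360−18.1440)=-1.0000; B=V−Δ·S=36.0303
Node (3,2) S=70.5600: V=(p*·51.2240+(1−p*)·5.2240)/1.32=35.3212; Δ=(51.2240−5.2240)/(98.7840−42.3360)=0.8149; B=V−Δ·S=-22.1788
Node (3,3) S=164.6400: V=(p*·182.9360+(1−p*)·51.2240)/1.32=128.6097; Δ=(182.9360−51.2240)/(230.4960−98.7840)=1.0000; B=V−Δ·S=-36.0303
Node (2,0) S=21.6000: V=(p*·5.7903+(1−p*)·23.0703)/1.32=5.6957; Δ=(5.7903−23.0703)/(30.2400−12.9600)=-1.0000; B=V−Δ·S=27.2957
Node (2,1) S=50.4000: V=(p*·35.3212+(1−p*)·5.7903)/1.32=24.5213; Δ=(35.3212−5.7903)/(70.5600−30.2400)=0.7324; B=V−Δ·S=-12.3923
Node (2,2) S=117.6000: V=(p*·128.6097+(1−p*)·35.3212)/1.32=90.3643; Δ=(128.6097−35.3212)/(164.6400−70.5600)=0.9916; B=V−Δ·S=-26.2463
Node (1,0) S=36.0000: V=(p*·24.5213+(1−p*)·5.6957)/1.32=17.1506; Δ=(24.5213−5.6957)/(50.4000−21.6000)=0.6537; B=V−Δ·S=-6.3815
Node (1,1) S=84.0000: V=(p*·90.3643+(1−p*)·24.5213)/1.32=63.4697; Δ=(90.3643−24.5213)/(117.6000−50.4000)=0.9798; B=V−Δ·S=-18.8340
Node (0,0) S=60.0000: V=(p*·63.4697+(1−p*)·17.1506)/1.32=44.5741; Δ=(63.4697−17.1506)/(84.0000−36.0000)=0.9650; B=V−Δ·S=-13.3248
Self-financing check: at every node Δ·S+B equals the discounted successor values.

(0,0): Delta=0.9650 Bond=-13.3248
(1,0): Delta=0.6537 Bond=-6.3815
(1,1): Delta=0.9798 Bond=-18.8340
(2,0): Delta=-1.0000 Bond=27.2957
(2,1): Delta=0.7324 Bond=-12.3923
(2,2): Delta=0.9916 Bond=-26.2463
(3,0): Delta=-1.0000 Bond=36.0303
(3,1): Delta=-1.0000 Bond=36.0303
(3,2): Delta=0.8149 Bond=-22.1788
(3,3): Delta=1.0000 Bond=-36.0303
V0=44.5741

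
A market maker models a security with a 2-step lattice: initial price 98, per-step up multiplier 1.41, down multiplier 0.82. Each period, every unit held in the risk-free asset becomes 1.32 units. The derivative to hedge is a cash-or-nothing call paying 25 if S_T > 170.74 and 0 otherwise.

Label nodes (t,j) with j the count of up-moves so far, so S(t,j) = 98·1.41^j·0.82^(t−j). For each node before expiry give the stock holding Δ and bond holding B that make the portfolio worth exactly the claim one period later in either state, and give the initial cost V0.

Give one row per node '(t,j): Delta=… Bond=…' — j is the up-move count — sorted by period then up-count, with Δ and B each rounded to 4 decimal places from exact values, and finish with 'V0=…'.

(0,0): Delta=0.2776 Bond=-16.8994
(1,0): Delta=0.0000 Bond=0.0000
(1,1): Delta=0.3066 Bond=-26.3225
V0=10.3045

Under the risk-neutral measure, an up-move has probability p* = (R−d)/(u−d) = 0.8475 and values discount at R = 1.32.
Terminal values V(2,·): V(2,0)=0.0000, V(2,1)=0.0000, V(2,2)=25.0000
(1,0): S=80.3600. Δ = (V_up−V_dn)/(S_up−S_dn) = (0.0000−0.0000)/(113.3076−65.8952) = 0.0000. V = [p*·0.0000 + (1−p*)·0.0000]/1.32 = 0.0000. B = V − Δ·S = 0.0000.
(1,1): S=138.1800. Δ = (V_up−V_dn)/(S_up−S_dn) = (25.0000−0.0000)/(194.8338−113.3076) = 0.3066. V = [p*·25.0000 + (1−p*)·0.0000]/1.32 = 16.0503. B = V − Δ·S = -26.3225.
(0,0): S=98.0000. Δ = (V_up−V_dn)/(S_up−S_dn) = (16.0503−0.0000)/(138.1800−80.3600) = 0.2776. V = [p*·16.0503 + (1−p*)·0.0000]/1.32 = 10.3045. B = V − Δ·S = -16.8994.
Each (Δ,B) replicates both successor values, so the strategy is self-financing and V0 is arbitrage-free.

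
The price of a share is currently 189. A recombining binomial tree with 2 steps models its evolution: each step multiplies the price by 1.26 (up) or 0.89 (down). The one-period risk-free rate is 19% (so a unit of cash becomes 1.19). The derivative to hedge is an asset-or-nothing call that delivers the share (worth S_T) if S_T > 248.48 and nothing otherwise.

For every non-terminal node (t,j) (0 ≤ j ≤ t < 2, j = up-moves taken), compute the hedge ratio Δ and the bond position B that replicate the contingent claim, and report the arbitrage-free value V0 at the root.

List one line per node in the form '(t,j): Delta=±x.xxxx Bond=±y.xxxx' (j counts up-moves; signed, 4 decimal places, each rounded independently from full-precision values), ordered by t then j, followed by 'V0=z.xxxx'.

Since d<R<u, set p* = (R−d)/(u−d) = 0.8108; price each node as the discounted p*-expectation of its children.
Payoff layer (t=2): V(2,0)=0.0000, V(2,1)=0.0000, V(2,2)=300.0564
(1,0): S=168.2100. Δ = (V_up−V_dn)/(S_up−S_dn) = (0.0000−0.0000)/(211.9446−149.7069) = 0.0000. V = [p*·0.0000 + (1−p*)·0.0000]/1.19 = 0.0000. B = V − Δ·S = 0.0000.
(1,1): S=238.1400. Δ = (V_up−V_dn)/(S_up−S_dn) = (300.0564−0.0000)/(300.0564−211.9446) = 3.4054. V = [p*·300.0564 + (1−p*)·0.0000]/1.19 = 204.4445. B = V − Δ·S = -606.5187.
(0,0): S=189.0000. Δ = (V_up−V_dn)/(S_up−S_dn) = (204.4445−0.0000)/(238.1400−168.2100) = 2.9236. V = [p*·204.4445 + (1−p*)·0.0000]/1.19 = 139.2990. B = V − Δ·S = -413.2537.
The time-0 hedge costs 139.2990, which is the no-arbitrage price.

(0,0): Delta=2.9236 Bond=-413.2537
(1,0): Delta=0.0000 Bond=0.0000
(1,1): Delta=3.4054 Bond=-606.5187
V0=139.2990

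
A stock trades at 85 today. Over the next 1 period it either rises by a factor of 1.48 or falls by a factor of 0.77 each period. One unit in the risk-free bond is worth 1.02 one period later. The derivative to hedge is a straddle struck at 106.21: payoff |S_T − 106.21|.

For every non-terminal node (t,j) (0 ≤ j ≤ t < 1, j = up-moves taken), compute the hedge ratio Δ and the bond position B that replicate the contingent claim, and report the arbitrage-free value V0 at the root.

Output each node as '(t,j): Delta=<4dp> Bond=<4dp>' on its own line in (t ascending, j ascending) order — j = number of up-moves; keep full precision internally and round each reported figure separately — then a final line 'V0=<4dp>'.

Risk-neutral probability p* = (R−d)/(u−d) = (1.02−0.77)/(1.48−0.77) = 0.3521.
At expiry t=1: V(1,0)=40.7600, V(1,1)=19.5900
Node (0,0) S=85.0000: V=(p*·19.5900+(1−p*)·40.7600)/1.02=32.6527; Δ=(19.5900−40.7600)/(125.8000−65.4500)=-0.3508; B=V−Δ·S=62.4696
Each (Δ,B) replicates both successor values, so the strategy is self-financing and V0 is arbitrage-free.

(0,0): Delta=-0.3508 Bond=62.4696
V0=32.6527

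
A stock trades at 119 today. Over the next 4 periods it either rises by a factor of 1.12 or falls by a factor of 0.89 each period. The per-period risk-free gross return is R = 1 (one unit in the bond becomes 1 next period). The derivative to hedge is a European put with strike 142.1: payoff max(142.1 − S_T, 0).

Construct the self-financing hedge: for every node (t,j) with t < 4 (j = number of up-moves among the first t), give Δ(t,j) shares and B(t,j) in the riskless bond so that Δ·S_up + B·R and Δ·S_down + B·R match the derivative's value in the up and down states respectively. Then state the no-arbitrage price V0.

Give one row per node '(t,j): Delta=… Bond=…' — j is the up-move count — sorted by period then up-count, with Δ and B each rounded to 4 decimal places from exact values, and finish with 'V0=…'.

(0,0): Delta=-0.7587 Bond=117.2787
(1,0): Delta=-0.9371 Bond=136.1734
(1,1): Delta=-0.6041 Bond=96.6663
(2,0): Delta=-1.0000 Bond=142.1000
(2,1): Delta=-0.8826 Bond=129.7081
(2,2): Delta=-0.3626 Bond=60.6207
(3,0): Delta=-1.0000 Bond=142.1000
(3,1): Delta=-1.0000 Bond=142.1000
(3,2): Delta=-0.7809 Bond=116.1897
(3,3): Delta=0.0000 Bond=0.0000
V0=26.9908

No-arbitrage ⇒ martingale measure with p* = (R−d)/(u−d) = 0.4783.
Payoff layer (t=4): V(4,0)=67.4367, V(4,1)=48.1417, V(4,2)=23.8604, V(4,3)=0.0000, V(4,4)=0.0000
  t=3,j=0: stock 83.8913 → up 93.9583 (V=48.1417), down 74.6633 (V=67.4367). Price 58.2087; hedge Δ=-1.0000, bond B=142.1000.
  t=3,j=1: stock 105.5711 → up 118.2396 (V=23.8604), down 93.9583 (V=48.1417). Price 36.5289; hedge Δ=-1.0000, bond B=142.1000.
  t=3,j=2: stock 132.8535 → up 148.7959 (V=0.0000), down 118.2396 (V=23.8604). Price 12.4489; hedge Δ=-0.7809, bond B=116.1897.
  t=3,j=3: stock 167.1864 → up 187.2488 (V=0.0000), down 148.7959 (V=0.0000). Price 0.0000; hedge Δ=0.0000, bond B=0.0000.
  t=2,j=0: stock 94.2599 → up 105.5711 (V=36.5289), down 83.8913 (V=58.2087). Price 47.8401; hedge Δ=-1.0000, bond B=142.1000.
  t=2,j=1: stock 118.6192 → up 132.8535 (V=12.4489), down 105.5711 (V=36.5289). Price 25.0124; hedge Δ=-0.8826, bond B=129.7081.
  t=2,j=2: stock 149.2736 → up 167.1864 (V=0.0000), down 132.8535 (V=12.4489). Price 6.4951; hedge Δ=-0.3626, bond B=60.6207.
  t=1,j=0: stock 105.9100 → up 118.6192 (V=25.0124), down 94.2599 (V=47.8401). Price 36.9225; hedge Δ=-0.9371, bond B=136.1734.
  t=1,j=1: stock 133.2800 → up 149.2736 (V=6.4951), down 118.6192 (V=25.0124). Price 16.1563; hedge Δ=-0.6041, bond B=96.6663.
  t=0,j=0: stock 119.0000 → up 133.2800 (V=16.1563), down 105.9100 (V=36.9225). Price 26.9908; hedge Δ=-0.7587, bond B=117.2787.
Root portfolio cost Δ·119+B reproduces V0=26.9908.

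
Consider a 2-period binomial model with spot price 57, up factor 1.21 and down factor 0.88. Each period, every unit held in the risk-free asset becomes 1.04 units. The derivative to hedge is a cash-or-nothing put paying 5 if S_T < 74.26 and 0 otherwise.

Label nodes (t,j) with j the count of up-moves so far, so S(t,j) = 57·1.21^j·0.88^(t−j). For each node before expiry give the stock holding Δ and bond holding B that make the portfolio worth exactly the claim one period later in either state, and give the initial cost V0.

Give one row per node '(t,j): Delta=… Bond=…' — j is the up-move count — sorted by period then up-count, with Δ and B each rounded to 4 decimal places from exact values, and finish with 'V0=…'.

Under the risk-neutral measure, an up-move has probability p* = (R−d)/(u−d) = 0.4848 and values discount at R = 1.04.
Payoff layer (t=2): V(2,0)=5.0000, V(2,1)=5.0000, V(2,2)=0.0000
Node (1,0) S=50.1600: V=(p*·5.0000+(1−p*)·5.0000)/1.04=4.8077; Δ=(5.0000−5.0000)/(60.6936−44.1408)=0.0000; B=V−Δ·S=4.8077
Node (1,1) S=68.9700: V=(p*·0.0000+(1−p*)·5.0000)/1.04=2.4767; Δ=(0.0000−5.0000)/(83.4537−60.6936)=-0.2197; B=V−Δ·S=17.6282
Node (0,0) S=57.0000: V=(p*·2.4767+(1−p*)·4.8077)/1.04=3.5361; Δ=(2.4767−4.8077)/(68.9700−50.1600)=-0.1239; B=V−Δ·S=10.5997
Each (Δ,B) replicates both successor values, so the strategy is self-financing and V0 is arbitrage-free.

(0,0): Delta=-0.1239 Bond=10.5997
(1,0): Delta=0.0000 Bond=4.8077
(1,1): Delta=-0.2197 Bond=17.6282
V0=3.5361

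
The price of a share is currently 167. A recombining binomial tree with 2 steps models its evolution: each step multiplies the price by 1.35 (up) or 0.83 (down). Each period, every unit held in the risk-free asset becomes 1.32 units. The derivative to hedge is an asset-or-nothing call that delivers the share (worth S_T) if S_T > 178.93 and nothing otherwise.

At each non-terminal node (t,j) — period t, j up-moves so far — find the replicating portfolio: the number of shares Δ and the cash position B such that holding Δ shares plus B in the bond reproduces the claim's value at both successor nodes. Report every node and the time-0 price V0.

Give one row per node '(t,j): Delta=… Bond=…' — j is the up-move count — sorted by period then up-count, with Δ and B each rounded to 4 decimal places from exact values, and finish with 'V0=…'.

Since d<R<u, set p* = (R−d)/(u−d) = 0.9423; price each node as the discounted p*-expectation of its children.
At expiry t=2: V(2,0)=0.0000, V(2,1)=187.1235, V(2,2)=304.3575
Node (1,0) S=138.6100: V=(p*·187.1235+(1−p*)·0.0000)/1.32=133.5818; Δ=(187.1235−0.0000)/(187.1235−115.0463)=2.5962; B=V−Δ·S=-226.2711
Node (1,1) S=225.4500: V=(p*·304.3575+(1−p*)·187.1235)/1.32=225.4500; Δ=(304.3575−187.1235)/(304.3575−187.1235)=1.0000; B=V−Δ·S=0.0000
Node (0,0) S=167.0000: V=(p*·225.4500+(1−p*)·133.5818)/1.32=166.7802; Δ=(225.4500−133.5818)/(225.4500−138.6100)=1.0579; B=V−Δ·S=-9.8895
Each (Δ,B) replicates both successor values, so the strategy is self-financing and V0 is arbitrage-free.

(0,0): Delta=1.0579 Bond=-9.8895
(1,0): Delta=2.5962 Bond=-226.2711
(1,1): Delta=1.0000 Bond=0.0000
V0=166.7802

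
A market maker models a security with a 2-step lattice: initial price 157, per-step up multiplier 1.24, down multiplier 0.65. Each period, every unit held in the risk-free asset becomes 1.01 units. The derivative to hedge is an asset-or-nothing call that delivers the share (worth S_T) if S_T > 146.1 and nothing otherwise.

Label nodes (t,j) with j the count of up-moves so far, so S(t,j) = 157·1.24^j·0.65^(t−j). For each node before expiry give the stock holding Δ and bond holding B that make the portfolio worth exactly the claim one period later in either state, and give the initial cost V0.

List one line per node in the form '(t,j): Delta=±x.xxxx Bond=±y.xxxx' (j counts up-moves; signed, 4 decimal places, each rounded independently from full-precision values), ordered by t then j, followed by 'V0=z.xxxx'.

(0,0): Delta=1.5744 Bond=-159.0787
(1,0): Delta=0.0000 Bond=0.0000
(1,1): Delta=2.1017 Bond=-263.3195
V0=88.1051

No-arbitrage ⇒ martingale measure with p* = (R−d)/(u−d) = 0.6102.
Terminal values V(2,·): V(2,0)=0.0000, V(2,1)=0.0000, V(2,2)=241.4032
(1,0): S=102.0500. Δ = (V_up−V_dn)/(S_up−S_dn) = (0.0000−0.0000)/(126.5420−66.3325) = 0.0000. V = [p*·0.0000 + (1−p*)·0.0000]/1.01 = 0.0000. B = V − Δ·S = 0.0000.
(1,1): S=194.6800. Δ = (V_up−V_dn)/(S_up−S_dn) = (241.4032−0.0000)/(241.4032−126.5420) = 2.1017. V = [p*·241.4032 + (1−p*)·0.0000]/1.01 = 145.8385. B = V − Δ·S = -263.3195.
(0,0): S=157.0000. Δ = (V_up−V_dn)/(S_up−S_dn) = (145.8385−0.0000)/(194.6800−102.0500) = 1.5744. V = [p*·145.8385 + (1−p*)·0.0000]/1.01 = 88.1051. B = V − Δ·S = -159.0787.
Self-financing check: at every node Δ·S+B equals the discounted successor values.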